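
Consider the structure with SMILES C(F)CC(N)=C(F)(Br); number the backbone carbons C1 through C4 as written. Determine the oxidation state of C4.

+2

C4 has a double bond to C (2×0 = 0), one bond to F (+1), one bond to Br (+1).
Oxidation state = 0 + 1 + 1 = +2.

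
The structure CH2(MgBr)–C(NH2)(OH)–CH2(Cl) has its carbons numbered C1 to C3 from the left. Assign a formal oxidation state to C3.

-1

Bonds to more-electronegative neighbours contribute +1 each, bonds to H or metals contribute −1 each, and C–C bonds contribute 0.
C3 has one bond to C (0), one bond to H (-1), one bond to Cl (+1), one bond to H (-1).
Oxidation state = 0 − 1 + 1 − 1 = -1.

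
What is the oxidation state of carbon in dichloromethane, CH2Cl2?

0

Count +1 for every bond to an atom more electronegative than carbon and −1 for every bond to one less electronegative; C–C bonds are 0.
The carbon has one bond to H (-1), one bond to H (-1), one bond to Cl (+1), one bond to Cl (+1).
Oxidation state = -1 − 1 + 1 + 1 = 0.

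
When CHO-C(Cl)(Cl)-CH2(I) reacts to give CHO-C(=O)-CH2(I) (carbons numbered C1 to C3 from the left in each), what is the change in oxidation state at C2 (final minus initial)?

Before: C2 has 2 bonds to C, 2 bonds to Cl → oxidation state +2.
After: C2 has 2 bonds to C, 2 bonds to O → oxidation state +2.
Δ = +2 − (+2) = 0, so no net redox change at C2.

0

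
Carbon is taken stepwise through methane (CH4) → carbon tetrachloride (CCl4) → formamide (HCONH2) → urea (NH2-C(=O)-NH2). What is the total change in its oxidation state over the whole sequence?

Carbon oxidation states along the series — methane: -4, carbon tetrachloride: +4, formamide: +2, urea: +4.
Net change = +4 − (-4) = +8.

+8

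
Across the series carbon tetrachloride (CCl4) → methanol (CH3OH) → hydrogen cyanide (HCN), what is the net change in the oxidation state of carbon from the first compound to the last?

-2

Carbon oxidation states along the series — carbon tetrachloride: +4, methanol: -2, hydrogen cyanide: +2.
Net change = +2 − (+4) = -2.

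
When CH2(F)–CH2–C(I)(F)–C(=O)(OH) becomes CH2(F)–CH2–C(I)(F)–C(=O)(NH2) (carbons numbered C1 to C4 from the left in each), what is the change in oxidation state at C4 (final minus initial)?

0

Before: C4 has 1 bond to C, 3 bonds to O → oxidation state +3.
After: C4 has 1 bond to C, 2 bonds to O, 1 bond to N → oxidation state +3.
Δ = +3 − (+3) = 0, so no net redox change at C4.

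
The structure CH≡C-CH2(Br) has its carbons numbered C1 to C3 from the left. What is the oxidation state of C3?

Assign +1 per bond to O/N/halogen, −1 per bond to H or an electropositive element, and 0 per bond to carbon.
C3 has one bond to C (0), one bond to H (-1), one bond to H (-1), one bond to Br (+1).
Oxidation state = 0 − 1 − 1 + 1 = -1.

-1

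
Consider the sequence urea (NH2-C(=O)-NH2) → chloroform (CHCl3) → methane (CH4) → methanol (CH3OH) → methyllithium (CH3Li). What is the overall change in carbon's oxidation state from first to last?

-8

Carbon oxidation states along the series — urea: +4, chloroform: +2, methane: -4, methanol: -2, methyllithium: -4.
Net change = -4 − (+4) = -8.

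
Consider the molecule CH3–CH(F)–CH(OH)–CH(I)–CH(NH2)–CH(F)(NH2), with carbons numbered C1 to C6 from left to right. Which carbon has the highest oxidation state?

Tallying each carbon's bonds:
C1: 1C, 3H → 0 − 3 = -3
C2: 2C, 1H, 1F → 0 − 1 + 1 = 0
C3: 2C, 1H, 1O → 0 − 1 + 1 = 0
C4: 2C, 1H, 1I → 0 − 1 + 1 = 0
C5: 2C, 1H, 1N → 0 − 1 + 1 = 0
C6: 1C, 1H, 1N, 1F → 0 − 1 + 1 + 1 = +1
The most oxidised carbon is C6 at +1.

C6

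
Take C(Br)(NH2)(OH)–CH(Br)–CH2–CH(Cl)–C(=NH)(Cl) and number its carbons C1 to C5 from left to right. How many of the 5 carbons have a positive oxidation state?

2

Assign +1 per bond to O/N/halogen, −1 per bond to H or an electropositive element, and 0 per bond to carbon. Tallying each carbon:
C1: 1C, 1O, 1N, 1Br → 0 + 1 + 1 + 1 = +3
C2: 2C, 1H, 1Br → 0 − 1 + 1 = 0
C3: 2C, 2H → 0 − 2 = -2
C4: 2C, 1H, 1Cl → 0 − 1 + 1 = 0
C5: 1C, 2N, 1Cl → 0 + 2 + 1 = +3
2 carbons (C1, C5) meet the condition.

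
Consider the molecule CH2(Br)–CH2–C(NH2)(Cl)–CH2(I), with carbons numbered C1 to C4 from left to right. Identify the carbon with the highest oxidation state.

Assign +1 per bond to O/N/halogen, −1 per bond to H or an electropositive element, and 0 per bond to carbon. Tallying each carbon:
C1: 1C, 2H, 1Br → 0 − 2 + 1 = -1
C2: 2C, 2H → 0 − 2 = -2
C3: 2C, 1N, 1Cl → 0 + 1 + 1 = +2
C4: 1C, 2H, 1I → 0 − 2 + 1 = -1
The most oxidised carbon is C3 at +2.

C3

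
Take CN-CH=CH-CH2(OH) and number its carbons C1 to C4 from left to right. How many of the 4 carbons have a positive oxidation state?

1

Tallying each carbon's bonds:
C1: 1C, 3N → 0 + 3 = +3
C2: 3C, 1H → 0 − 1 = -1
C3: 3C, 1H → 0 − 1 = -1
C4: 1C, 2H, 1O → 0 − 2 + 1 = -1
1 carbon (C1) meets the condition.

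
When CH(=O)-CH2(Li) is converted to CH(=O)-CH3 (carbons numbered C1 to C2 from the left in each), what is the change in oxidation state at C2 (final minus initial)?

Before: C2 has 1 bond to C, 2 bonds to H, 1 bond to Li → oxidation state -3.
After: C2 has 1 bond to C, 3 bonds to H → oxidation state -3.
Δ = -3 − (-3) = 0, so no net redox change at C2.

0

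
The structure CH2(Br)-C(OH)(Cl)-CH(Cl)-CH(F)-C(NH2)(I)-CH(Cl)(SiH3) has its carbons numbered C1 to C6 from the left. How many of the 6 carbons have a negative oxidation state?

Assign +1 per bond to O/N/halogen, −1 per bond to H or an electropositive element, and 0 per bond to carbon. Tallying each carbon:
C1: 1C, 2H, 1Br → 0 − 2 + 1 = -1
C2: 2C, 1O, 1Cl → 0 + 1 + 1 = +2
C3: 2C, 1H, 1Cl → 0 − 1 + 1 = 0
C4: 2C, 1H, 1F → 0 − 1 + 1 = 0
C5: 2C, 1N, 1I → 0 + 1 + 1 = +2
C6: 1C, 1H, 1Cl, 1Si → 0 − 1 + 1 − 1 = -1
2 carbons (C1, C6) meet the condition.

2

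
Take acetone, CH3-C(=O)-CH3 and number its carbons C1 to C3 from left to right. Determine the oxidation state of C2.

Count +1 for every bond to an atom more electronegative than carbon and −1 for every bond to one less electronegative; C–C bonds are 0.
C2 has a double bond to O (2×+1 = +2), one bond to C (0), one bond to C (0).
Oxidation state = +2 + 0 + 0 = +2.

+2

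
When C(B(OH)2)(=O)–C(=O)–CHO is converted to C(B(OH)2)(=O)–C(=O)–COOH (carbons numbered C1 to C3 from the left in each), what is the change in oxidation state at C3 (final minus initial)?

Before: C3 has 1 bond to C, 1 bond to H, 2 bonds to O → oxidation state +1.
After: C3 has 1 bond to C, 3 bonds to O → oxidation state +3.
Δ = +3 − (+1) = +2, so this is an oxidation at C3.

+2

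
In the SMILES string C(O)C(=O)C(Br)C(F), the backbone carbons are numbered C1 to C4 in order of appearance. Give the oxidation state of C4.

C4 has one bond to C (0), one bond to H (-1), one bond to H (-1), one bond to F (+1).
Oxidation state = 0 − 1 − 1 + 1 = -1.

-1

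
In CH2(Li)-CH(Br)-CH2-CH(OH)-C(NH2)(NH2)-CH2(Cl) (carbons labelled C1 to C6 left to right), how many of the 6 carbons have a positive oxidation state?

Tallying each carbon's bonds:
C1: 1C, 2H, 1Li → 0 − 2 − 1 = -3
C2: 2C, 1H, 1Br → 0 − 1 + 1 = 0
C3: 2C, 2H → 0 − 2 = -2
C4: 2C, 1H, 1O → 0 − 1 + 1 = 0
C5: 2C, 2N → 0 + 2 = +2
C6: 1C, 2H, 1Cl → 0 − 2 + 1 = -1
1 carbon (C5) meets the condition.

1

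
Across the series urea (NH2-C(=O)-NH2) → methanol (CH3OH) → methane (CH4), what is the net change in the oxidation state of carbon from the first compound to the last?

-8

Carbon oxidation states along the series — urea: +4, methanol: -2, methane: -4.
Net change = -4 − (+4) = -8.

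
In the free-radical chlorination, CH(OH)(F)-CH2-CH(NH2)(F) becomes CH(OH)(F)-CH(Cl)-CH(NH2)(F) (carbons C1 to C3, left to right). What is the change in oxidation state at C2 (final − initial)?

+2

Before: C2 has 2 bonds to C, 2 bonds to H → oxidation state -2.
After: C2 has 2 bonds to C, 1 bond to H, 1 bond to Cl → oxidation state 0.
Δ = 0 − (-2) = +2, so this is an oxidation at C2.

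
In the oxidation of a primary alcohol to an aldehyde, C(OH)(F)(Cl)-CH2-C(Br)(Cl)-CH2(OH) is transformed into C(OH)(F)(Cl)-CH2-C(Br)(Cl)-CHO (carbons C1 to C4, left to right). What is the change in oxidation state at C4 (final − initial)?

Before: C4 has 1 bond to C, 2 bonds to H, 1 bond to O → oxidation state -1.
After: C4 has 1 bond to C, 1 bond to H, 2 bonds to O → oxidation state +1.
Δ = +1 − (-1) = +2, so this is an oxidation at C4.

+2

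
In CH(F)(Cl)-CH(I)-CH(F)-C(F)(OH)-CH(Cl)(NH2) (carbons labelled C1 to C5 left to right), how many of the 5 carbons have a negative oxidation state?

0

Tallying each carbon's bonds:
C1: 1C, 1H, 1F, 1Cl → 0 − 1 + 1 + 1 = +1
C2: 2C, 1H, 1I → 0 − 1 + 1 = 0
C3: 2C, 1H, 1F → 0 − 1 + 1 = 0
C4: 2C, 1O, 1F → 0 + 1 + 1 = +2
C5: 1C, 1H, 1N, 1Cl → 0 − 1 + 1 + 1 = +1
0 carbons meet the condition.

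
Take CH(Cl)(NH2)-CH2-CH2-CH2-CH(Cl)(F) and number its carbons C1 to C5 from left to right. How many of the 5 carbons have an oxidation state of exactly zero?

Assign +1 per bond to O/N/halogen, −1 per bond to H or an electropositive element, and 0 per bond to carbon. Tallying each carbon:
C1: 1C, 1H, 1N, 1Cl → 0 − 1 + 1 + 1 = +1
C2: 2C, 2H → 0 − 2 = -2
C3: 2C, 2H → 0 − 2 = -2
C4: 2C, 2H → 0 − 2 = -2
C5: 1C, 1H, 1F, 1Cl → 0 − 1 + 1 + 1 = +1
0 carbons meet the condition.

0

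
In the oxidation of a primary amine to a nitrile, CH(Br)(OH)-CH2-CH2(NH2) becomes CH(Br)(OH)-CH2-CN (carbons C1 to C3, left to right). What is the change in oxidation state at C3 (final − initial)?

+4

Before: C3 has 1 bond to C, 2 bonds to H, 1 bond to N → oxidation state -1.
After: C3 has 1 bond to C, 3 bonds to N → oxidation state +3.
Δ = +3 − (-1) = +4, so this is an oxidation at C3.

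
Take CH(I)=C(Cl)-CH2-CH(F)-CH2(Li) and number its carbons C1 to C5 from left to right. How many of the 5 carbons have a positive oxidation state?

1

Tallying each carbon's bonds:
C1: 2C, 1H, 1I → 0 − 1 + 1 = 0
C2: 3C, 1Cl → 0 + 1 = +1
C3: 2C, 2H → 0 − 2 = -2
C4: 2C, 1H, 1F → 0 − 1 + 1 = 0
C5: 1C, 2H, 1Li → 0 − 2 − 1 = -3
1 carbon (C2) meets the condition.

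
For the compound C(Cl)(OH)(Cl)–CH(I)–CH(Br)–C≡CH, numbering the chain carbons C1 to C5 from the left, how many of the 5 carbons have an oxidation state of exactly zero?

Tallying each carbon's bonds:
C1: 1C, 1O, 2Cl → 0 + 1 + 2 = +3
C2: 2C, 1H, 1I → 0 − 1 + 1 = 0
C3: 2C, 1H, 1Br → 0 − 1 + 1 = 0
C4: 4C → 0 = 0
C5: 3C, 1H → 0 − 1 = -1
3 carbons (C2, C3, C4) meet the condition.

3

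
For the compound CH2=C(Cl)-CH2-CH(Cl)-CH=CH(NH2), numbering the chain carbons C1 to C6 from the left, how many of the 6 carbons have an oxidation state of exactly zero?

2

Each bond to a more electronegative atom (O, N, halogen) counts +1, each bond to a less electronegative atom (H, metal, B, Si) counts −1, and each C–C bond counts 0. Tallying each carbon:
C1: 2C, 2H → 0 − 2 = -2
C2: 3C, 1Cl → 0 + 1 = +1
C3: 2C, 2H → 0 − 2 = -2
C4: 2C, 1H, 1Cl → 0 − 1 + 1 = 0
C5: 3C, 1H → 0 − 1 = -1
C6: 2C, 1H, 1N → 0 − 1 + 1 = 0
2 carbons (C4, C6) meet the condition.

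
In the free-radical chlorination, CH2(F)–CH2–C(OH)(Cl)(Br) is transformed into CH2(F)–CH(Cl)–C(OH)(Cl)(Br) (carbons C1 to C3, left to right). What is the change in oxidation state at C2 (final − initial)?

Before: C2 has 2 bonds to C, 2 bonds to H → oxidation state -2.
After: C2 has 2 bonds to C, 1 bond to H, 1 bond to Cl → oxidation state 0.
Δ = 0 − (-2) = +2, so this is an oxidation at C2.

+2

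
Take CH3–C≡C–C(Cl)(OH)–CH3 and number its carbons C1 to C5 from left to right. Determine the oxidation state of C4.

+2

C4 has one bond to C (0), one bond to C (0), one bond to Cl (+1), one bond to O (+1).
Oxidation state = 0 + 0 + 1 + 1 = +2.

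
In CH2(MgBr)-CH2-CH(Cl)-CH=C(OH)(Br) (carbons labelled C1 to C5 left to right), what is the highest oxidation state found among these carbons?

Tallying each carbon's bonds:
C1: 1C, 2H, 1Mg → 0 − 2 − 1 = -3
C2: 2C, 2H → 0 − 2 = -2
C3: 2C, 1H, 1Cl → 0 − 1 + 1 = 0
C4: 3C, 1H → 0 − 1 = -1
C5: 2C, 1O, 1Br → 0 + 1 + 1 = +2
The highest value is +2.

+2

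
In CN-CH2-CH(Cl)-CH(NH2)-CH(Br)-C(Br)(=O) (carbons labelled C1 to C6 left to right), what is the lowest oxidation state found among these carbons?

Tallying each carbon's bonds:
C1: 1C, 3N → 0 + 3 = +3
C2: 2C, 2H → 0 − 2 = -2
C3: 2C, 1H, 1Cl → 0 − 1 + 1 = 0
C4: 2C, 1H, 1N → 0 − 1 + 1 = 0
C5: 2C, 1H, 1Br → 0 − 1 + 1 = 0
C6: 1C, 2O, 1Br → 0 + 2 + 1 = +3
The lowest value is -2.

-2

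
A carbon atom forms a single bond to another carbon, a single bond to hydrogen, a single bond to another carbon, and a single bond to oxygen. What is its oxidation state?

Count +1 for every bond to an atom more electronegative than carbon and −1 for every bond to one less electronegative; C–C bonds are 0.
The carbon has one bond to C (0), one bond to C (0), one bond to H (-1), one bond to O (+1).
Oxidation state = 0 + 0 − 1 + 1 = 0.

0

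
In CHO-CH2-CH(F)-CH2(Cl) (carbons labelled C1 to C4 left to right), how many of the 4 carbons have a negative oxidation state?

Tallying each carbon's bonds:
C1: 1C, 1H, 2O → 0 − 1 + 2 = +1
C2: 2C, 2H → 0 − 2 = -2
C3: 2C, 1H, 1F → 0 − 1 + 1 = 0
C4: 1C, 2H, 1Cl → 0 − 2 + 1 = -1
2 carbons (C2, C4) meet the condition.

2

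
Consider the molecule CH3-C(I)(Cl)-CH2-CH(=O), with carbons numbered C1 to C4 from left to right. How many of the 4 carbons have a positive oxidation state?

2

Assign +1 per bond to O/N/halogen, −1 per bond to H or an electropositive element, and 0 per bond to carbon. Tallying each carbon:
C1: 1C, 3H → 0 − 3 = -3
C2: 2C, 1Cl, 1I → 0 + 1 + 1 = +2
C3: 2C, 2H → 0 − 2 = -2
C4: 1C, 1H, 2O → 0 − 1 + 2 = +1
2 carbons (C2, C4) meet the condition.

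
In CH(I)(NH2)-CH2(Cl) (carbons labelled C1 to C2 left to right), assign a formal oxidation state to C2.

-1

Count +1 for every bond to an atom more electronegative than carbon and −1 for every bond to one less electronegative; C–C bonds are 0.
C2 has one bond to C (0), one bond to Cl (+1), one bond to H (-1), one bond to H (-1).
Oxidation state = 0 + 1 − 1 − 1 = -1.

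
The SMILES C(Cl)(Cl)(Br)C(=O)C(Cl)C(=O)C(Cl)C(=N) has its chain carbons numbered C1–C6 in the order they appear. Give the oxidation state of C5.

0

C5 has one bond to C (0), one bond to C (0), one bond to Cl (+1), one bond to H (-1).
Oxidation state = 0 + 0 + 1 − 1 = 0.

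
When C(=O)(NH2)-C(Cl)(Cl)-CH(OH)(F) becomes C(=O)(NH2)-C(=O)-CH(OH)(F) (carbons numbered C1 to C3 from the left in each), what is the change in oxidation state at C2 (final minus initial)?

Before: C2 has 2 bonds to C, 2 bonds to Cl → oxidation state +2.
After: C2 has 2 bonds to C, 2 bonds to O → oxidation state +2.
Δ = +2 − (+2) = 0, so no net redox change at C2.

0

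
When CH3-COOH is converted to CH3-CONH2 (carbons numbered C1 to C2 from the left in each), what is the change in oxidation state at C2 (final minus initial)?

0

Before: C2 has 1 bond to C, 3 bonds to O → oxidation state +3.
After: C2 has 1 bond to C, 2 bonds to O, 1 bond to N → oxidation state +3.
Δ = +3 − (+3) = 0, so no net redox change at C2.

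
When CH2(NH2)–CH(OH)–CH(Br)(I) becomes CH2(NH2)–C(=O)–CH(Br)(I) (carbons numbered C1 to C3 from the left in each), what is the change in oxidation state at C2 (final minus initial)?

Before: C2 has 2 bonds to C, 1 bond to H, 1 bond to O → oxidation state 0.
After: C2 has 2 bonds to C, 2 bonds to O → oxidation state +2.
Δ = +2 − (0) = +2, so this is an oxidation at C2.

+2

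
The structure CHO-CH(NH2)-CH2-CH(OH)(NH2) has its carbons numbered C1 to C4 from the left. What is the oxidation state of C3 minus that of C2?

-2

C3: 2C, 2H → 0 − 2 = -2
C2: 2C, 1H, 1N → 0 − 1 + 1 = 0
Difference: -2 − (0) = -2.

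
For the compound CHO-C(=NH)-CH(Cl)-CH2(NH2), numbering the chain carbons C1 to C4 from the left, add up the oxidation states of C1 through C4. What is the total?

+2

Assign +1 per bond to O/N/halogen, −1 per bond to H or an electropositive element, and 0 per bond to carbon. Tallying each carbon:
C1: 1C, 1H, 2O → 0 − 1 + 2 = +1
C2: 2C, 2N → 0 + 2 = +2
C3: 2C, 1H, 1Cl → 0 − 1 + 1 = 0
C4: 1C, 2H, 1N → 0 − 2 + 1 = -1
Sum = +1 + 2 + 0 − 1 = +2.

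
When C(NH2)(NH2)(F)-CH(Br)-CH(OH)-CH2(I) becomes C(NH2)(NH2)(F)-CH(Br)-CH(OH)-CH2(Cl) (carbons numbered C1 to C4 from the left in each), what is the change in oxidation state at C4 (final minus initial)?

Before: C4 has 1 bond to C, 2 bonds to H, 1 bond to I → oxidation state -1.
After: C4 has 1 bond to C, 2 bonds to H, 1 bond to Cl → oxidation state -1.
Δ = -1 − (-1) = 0, so no net redox change at C4.

0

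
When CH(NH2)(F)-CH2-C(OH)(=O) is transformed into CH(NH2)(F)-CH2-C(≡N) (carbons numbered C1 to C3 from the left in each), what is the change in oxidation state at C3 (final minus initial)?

0

Before: C3 has 1 bond to C, 3 bonds to O → oxidation state +3.
After: C3 has 1 bond to C, 3 bonds to N → oxidation state +3.
Δ = +3 − (+3) = 0, so no net redox change at C3.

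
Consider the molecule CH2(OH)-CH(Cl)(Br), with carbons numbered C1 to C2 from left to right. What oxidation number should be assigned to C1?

-1

Each bond to a more electronegative atom (O, N, halogen) counts +1, each bond to a less electronegative atom (H, metal, B, Si) counts −1, and each C–C bond counts 0.
C1 has one bond to C (0), one bond to H (-1), one bond to O (+1), one bond to H (-1).
Oxidation state = 0 − 1 + 1 − 1 = -1.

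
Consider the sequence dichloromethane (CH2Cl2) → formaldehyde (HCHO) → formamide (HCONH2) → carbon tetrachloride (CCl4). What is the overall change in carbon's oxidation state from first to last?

+4

Carbon oxidation states along the series — dichloromethane: 0, formaldehyde: 0, formamide: +2, carbon tetrachloride: +4.
Net change = +4 − (0) = +4.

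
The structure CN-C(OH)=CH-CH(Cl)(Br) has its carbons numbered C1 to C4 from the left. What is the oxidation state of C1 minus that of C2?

C1: 1C, 3N → 0 + 3 = +3
C2: 3C, 1O → 0 + 1 = +1
Difference: +3 − (+1) = +2.

+2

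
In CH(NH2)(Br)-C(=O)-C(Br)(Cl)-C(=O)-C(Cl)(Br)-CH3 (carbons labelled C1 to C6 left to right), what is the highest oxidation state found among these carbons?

Count +1 for every bond to an atom more electronegative than carbon and −1 for every bond to one less electronegative; C–C bonds are 0. Tallying each carbon:
C1: 1C, 1H, 1N, 1Br → 0 − 1 + 1 + 1 = +1
C2: 2C, 2O → 0 + 2 = +2
C3: 2C, 1Cl, 1Br → 0 + 1 + 1 = +2
C4: 2C, 2O → 0 + 2 = +2
C5: 2C, 1Cl, 1Br → 0 + 1 + 1 = +2
C6: 1C, 3H → 0 − 3 = -3
The highest value is +2.

+2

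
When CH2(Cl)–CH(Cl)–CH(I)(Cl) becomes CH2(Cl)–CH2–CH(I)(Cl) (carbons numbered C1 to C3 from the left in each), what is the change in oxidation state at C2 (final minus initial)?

-2

Before: C2 has 2 bonds to C, 1 bond to H, 1 bond to Cl → oxidation state 0.
After: C2 has 2 bonds to C, 2 bonds to H → oxidation state -2.
Δ = -2 − (0) = -2, so this is a reduction at C2.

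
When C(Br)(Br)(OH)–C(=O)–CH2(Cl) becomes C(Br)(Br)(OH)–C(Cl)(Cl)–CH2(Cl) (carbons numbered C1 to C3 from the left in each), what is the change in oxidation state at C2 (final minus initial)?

Before: C2 has 2 bonds to C, 2 bonds to O → oxidation state +2.
After: C2 has 2 bonds to C, 2 bonds to Cl → oxidation state +2.
Δ = +2 − (+2) = 0, so no net redox change at C2.

0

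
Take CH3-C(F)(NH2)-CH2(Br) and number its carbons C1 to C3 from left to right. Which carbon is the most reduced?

Tallying each carbon's bonds:
C1: 1C, 3H → 0 − 3 = -3
C2: 2C, 1N, 1F → 0 + 1 + 1 = +2
C3: 1C, 2H, 1Br → 0 − 2 + 1 = -1
The most reduced carbon is C1 at -3.

C1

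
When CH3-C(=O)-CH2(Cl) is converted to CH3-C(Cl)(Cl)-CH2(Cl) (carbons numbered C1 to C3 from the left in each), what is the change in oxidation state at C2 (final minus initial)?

Before: C2 has 2 bonds to C, 2 bonds to O → oxidation state +2.
After: C2 has 2 bonds to C, 2 bonds to Cl → oxidation state +2.
Δ = +2 − (+2) = 0, so no net redox change at C2.

0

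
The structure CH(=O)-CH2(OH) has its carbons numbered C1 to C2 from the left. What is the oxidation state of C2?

-1

Each bond to a more electronegative atom (O, N, halogen) counts +1, each bond to a less electronegative atom (H, metal, B, Si) counts −1, and each C–C bond counts 0.
C2 has one bond to C (0), one bond to H (-1), one bond to O (+1), one bond to H (-1).
Oxidation state = 0 − 1 + 1 − 1 = -1.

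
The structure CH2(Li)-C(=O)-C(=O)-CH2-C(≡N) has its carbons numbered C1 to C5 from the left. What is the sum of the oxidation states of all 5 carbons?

Tallying each carbon's bonds:
C1: 1C, 2H, 1Li → 0 − 2 − 1 = -3
C2: 2C, 2O → 0 + 2 = +2
C3: 2C, 2O → 0 + 2 = +2
C4: 2C, 2H → 0 − 2 = -2
C5: 1C, 3N → 0 + 3 = +3
Sum = -3 + 2 + 2 − 2 + 3 = +2.

+2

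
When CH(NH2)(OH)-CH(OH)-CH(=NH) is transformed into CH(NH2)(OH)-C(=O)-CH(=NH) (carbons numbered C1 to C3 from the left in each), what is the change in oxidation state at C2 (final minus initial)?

+2

Before: C2 has 2 bonds to C, 1 bond to H, 1 bond to O → oxidation state 0.
After: C2 has 2 bonds to C, 2 bonds to O → oxidation state +2.
Δ = +2 − (0) = +2, so this is an oxidation at C2.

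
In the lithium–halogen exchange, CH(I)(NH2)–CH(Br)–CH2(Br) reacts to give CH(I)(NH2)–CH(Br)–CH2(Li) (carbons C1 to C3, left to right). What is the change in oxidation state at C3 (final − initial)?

Before: C3 has 1 bond to C, 2 bonds to H, 1 bond to Br → oxidation state -1.
After: C3 has 1 bond to C, 2 bonds to H, 1 bond to Li → oxidation state -3.
Δ = -3 − (-1) = -2, so this is a reduction at C3.

-2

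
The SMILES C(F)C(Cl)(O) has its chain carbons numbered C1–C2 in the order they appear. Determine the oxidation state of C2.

+1

C2 has one bond to C (0), one bond to H (-1), one bond to Cl (+1), one bond to O (+1).
Oxidation state = 0 − 1 + 1 + 1 = +1.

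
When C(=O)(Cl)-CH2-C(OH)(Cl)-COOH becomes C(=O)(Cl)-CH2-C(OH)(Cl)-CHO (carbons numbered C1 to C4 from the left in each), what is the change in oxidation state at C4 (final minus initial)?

-2

Before: C4 has 1 bond to C, 3 bonds to O → oxidation state +3.
After: C4 has 1 bond to C, 1 bond to H, 2 bonds to O → oxidation state +1.
Δ = +1 − (+3) = -2, so this is a reduction at C4.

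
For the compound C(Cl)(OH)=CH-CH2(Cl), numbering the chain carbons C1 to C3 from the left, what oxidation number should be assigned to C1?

+2

Count +1 for every bond to an atom more electronegative than carbon and −1 for every bond to one less electronegative; C–C bonds are 0.
C1 has a double bond to C (2×0 = 0), one bond to Cl (+1), one bond to O (+1).
Oxidation state = 0 + 1 + 1 = +2.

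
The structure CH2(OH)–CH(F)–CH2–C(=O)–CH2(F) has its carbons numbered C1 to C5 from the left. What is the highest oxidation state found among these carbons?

+2

Bonds to more-electronegative neighbours contribute +1 each, bonds to H or metals contribute −1 each, and C–C bonds contribute 0. Tallying each carbon:
C1: 1C, 2H, 1O → 0 − 2 + 1 = -1
C2: 2C, 1H, 1F → 0 − 1 + 1 = 0
C3: 2C, 2H → 0 − 2 = -2
C4: 2C, 2O → 0 + 2 = +2
C5: 1C, 2H, 1F → 0 − 2 + 1 = -1
The highest value is +2.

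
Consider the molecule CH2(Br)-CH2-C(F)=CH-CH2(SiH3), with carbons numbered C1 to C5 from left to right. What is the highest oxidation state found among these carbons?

+1

Tallying each carbon's bonds:
C1: 1C, 2H, 1Br → 0 − 2 + 1 = -1
C2: 2C, 2H → 0 − 2 = -2
C3: 3C, 1F → 0 + 1 = +1
C4: 3C, 1H → 0 − 1 = -1
C5: 1C, 2H, 1Si → 0 − 2 − 1 = -3
The highest value is +1.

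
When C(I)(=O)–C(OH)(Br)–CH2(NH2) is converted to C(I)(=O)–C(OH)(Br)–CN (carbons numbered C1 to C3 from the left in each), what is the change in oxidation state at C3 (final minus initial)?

+4

Before: C3 has 1 bond to C, 2 bonds to H, 1 bond to N → oxidation state -1.
After: C3 has 1 bond to C, 3 bonds to N → oxidation state +3.
Δ = +3 − (-1) = +4, so this is an oxidation at C3.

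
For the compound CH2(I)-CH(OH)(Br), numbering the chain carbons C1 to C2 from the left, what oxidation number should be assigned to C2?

+1

Count +1 for every bond to an atom more electronegative than carbon and −1 for every bond to one less electronegative; C–C bonds are 0.
C2 has one bond to C (0), one bond to H (-1), one bond to O (+1), one bond to Br (+1).
Oxidation state = 0 − 1 + 1 + 1 = +1.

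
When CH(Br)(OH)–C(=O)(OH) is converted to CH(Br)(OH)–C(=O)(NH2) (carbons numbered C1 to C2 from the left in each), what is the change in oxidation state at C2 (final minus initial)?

Before: C2 has 1 bond to C, 3 bonds to O → oxidation state +3.
After: C2 has 1 bond to C, 2 bonds to O, 1 bond to N → oxidation state +3.
Δ = +3 − (+3) = 0, so no net redox change at C2.

0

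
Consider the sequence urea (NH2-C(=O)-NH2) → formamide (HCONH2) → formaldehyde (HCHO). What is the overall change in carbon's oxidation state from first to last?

-4

Carbon oxidation states along the series — urea: +4, formamide: +2, formaldehyde: 0.
Net change = 0 − (+4) = -4.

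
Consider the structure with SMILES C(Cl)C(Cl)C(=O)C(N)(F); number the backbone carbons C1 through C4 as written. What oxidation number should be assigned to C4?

+1

C4 has one bond to C (0), one bond to N (+1), one bond to F (+1), one bond to H (-1).
Oxidation state = 0 + 1 + 1 − 1 = +1.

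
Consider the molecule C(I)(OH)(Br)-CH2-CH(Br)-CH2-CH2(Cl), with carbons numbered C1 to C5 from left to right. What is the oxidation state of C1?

+3

C1 has one bond to C (0), one bond to I (+1), one bond to O (+1), one bond to Br (+1).
Oxidation state = 0 + 1 + 1 + 1 = +3.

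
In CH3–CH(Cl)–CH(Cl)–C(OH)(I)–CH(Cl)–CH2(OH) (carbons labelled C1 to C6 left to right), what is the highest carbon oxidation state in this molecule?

Tallying each carbon's bonds:
C1: 1C, 3H → 0 − 3 = -3
C2: 2C, 1H, 1Cl → 0 − 1 + 1 = 0
C3: 2C, 1H, 1Cl → 0 − 1 + 1 = 0
C4: 2C, 1O, 1I → 0 + 1 + 1 = +2
C5: 2C, 1H, 1Cl → 0 − 1 + 1 = 0
C6: 1C, 2H, 1O → 0 − 2 + 1 = -1
The highest value is +2.

+2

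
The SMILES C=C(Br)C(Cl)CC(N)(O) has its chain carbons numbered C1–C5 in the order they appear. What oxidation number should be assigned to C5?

C5 has one bond to C (0), one bond to H (-1), one bond to N (+1), one bond to O (+1).
Oxidation state = 0 − 1 + 1 + 1 = +1.

+1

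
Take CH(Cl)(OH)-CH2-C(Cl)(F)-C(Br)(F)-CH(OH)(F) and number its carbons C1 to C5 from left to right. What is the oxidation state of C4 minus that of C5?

C4: 2C, 1F, 1Br → 0 + 1 + 1 = +2
C5: 1C, 1H, 1O, 1F → 0 − 1 + 1 + 1 = +1
Difference: +2 − (+1) = +1.

+1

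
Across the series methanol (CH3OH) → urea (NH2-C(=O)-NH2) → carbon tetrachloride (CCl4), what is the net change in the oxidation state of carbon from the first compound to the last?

+6

Carbon oxidation states along the series — methanol: -2, urea: +4, carbon tetrachloride: +4.
Net change = +4 − (-2) = +6.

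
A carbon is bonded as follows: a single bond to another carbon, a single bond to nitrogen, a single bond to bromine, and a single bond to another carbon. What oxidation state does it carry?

+2

The carbon has one bond to C (0), one bond to C (0), one bond to N (+1), one bond to Br (+1).
Oxidation state = 0 + 0 + 1 + 1 = +2.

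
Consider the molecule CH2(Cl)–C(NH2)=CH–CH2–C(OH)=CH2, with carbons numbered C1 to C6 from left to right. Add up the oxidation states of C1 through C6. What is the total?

-4

Tallying each carbon's bonds:
C1: 1C, 2H, 1Cl → 0 − 2 + 1 = -1
C2: 3C, 1N → 0 + 1 = +1
C3: 3C, 1H → 0 − 1 = -1
C4: 2C, 2H → 0 − 2 = -2
C5: 3C, 1O → 0 + 1 = +1
C6: 2C, 2H → 0 − 2 = -2
Sum = -1 + 1 − 1 − 2 + 1 − 2 = -4.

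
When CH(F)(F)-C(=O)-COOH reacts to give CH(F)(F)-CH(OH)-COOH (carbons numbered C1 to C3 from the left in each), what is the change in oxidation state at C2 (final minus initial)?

Before: C2 has 2 bonds to C, 2 bonds to O → oxidation state +2.
After: C2 has 2 bonds to C, 1 bond to H, 1 bond to O → oxidation state 0.
Δ = 0 − (+2) = -2, so this is a reduction at C2.

-2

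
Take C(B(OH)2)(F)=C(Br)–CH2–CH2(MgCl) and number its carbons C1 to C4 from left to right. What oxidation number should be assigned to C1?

0

Assign +1 per bond to O/N/halogen, −1 per bond to H or an electropositive element, and 0 per bond to carbon.
C1 has a double bond to C (2×0 = 0), one bond to B (-1), one bond to F (+1).
Oxidation state = 0 − 1 + 1 = 0.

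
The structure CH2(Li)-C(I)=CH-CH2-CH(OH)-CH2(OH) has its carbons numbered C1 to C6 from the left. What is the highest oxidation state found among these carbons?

+1

Tallying each carbon's bonds:
C1: 1C, 2H, 1Li → 0 − 2 − 1 = -3
C2: 3C, 1I → 0 + 1 = +1
C3: 3C, 1H → 0 − 1 = -1
C4: 2C, 2H → 0 − 2 = -2
C5: 2C, 1H, 1O → 0 − 1 + 1 = 0
C6: 1C, 2H, 1O → 0 − 2 + 1 = -1
The highest value is +1.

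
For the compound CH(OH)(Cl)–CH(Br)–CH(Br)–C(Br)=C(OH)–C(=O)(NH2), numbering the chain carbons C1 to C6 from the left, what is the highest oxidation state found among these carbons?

Tallying each carbon's bonds:
C1: 1C, 1H, 1O, 1Cl → 0 − 1 + 1 + 1 = +1
C2: 2C, 1H, 1Br → 0 − 1 + 1 = 0
C3: 2C, 1H, 1Br → 0 − 1 + 1 = 0
C4: 3C, 1Br → 0 + 1 = +1
C5: 3C, 1O → 0 + 1 = +1
C6: 1C, 2O, 1N → 0 + 2 + 1 = +3
The highest value is +3.

+3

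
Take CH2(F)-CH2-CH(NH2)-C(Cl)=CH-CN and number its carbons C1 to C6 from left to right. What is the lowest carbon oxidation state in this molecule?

-2

Bonds to more-electronegative neighbours contribute +1 each, bonds to H or metals contribute −1 each, and C–C bonds contribute 0. Tallying each carbon:
C1: 1C, 2H, 1F → 0 − 2 + 1 = -1
C2: 2C, 2H → 0 − 2 = -2
C3: 2C, 1H, 1N → 0 − 1 + 1 = 0
C4: 3C, 1Cl → 0 + 1 = +1
C5: 3C, 1H → 0 − 1 = -1
C6: 1C, 3N → 0 + 3 = +3
The lowest value is -2.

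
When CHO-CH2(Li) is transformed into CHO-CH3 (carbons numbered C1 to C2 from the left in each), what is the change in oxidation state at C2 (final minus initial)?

0

Before: C2 has 1 bond to C, 2 bonds to H, 1 bond to Li → oxidation state -3.
After: C2 has 1 bond to C, 3 bonds to H → oxidation state -3.
Δ = -3 − (-3) = 0, so no net redox change at C2.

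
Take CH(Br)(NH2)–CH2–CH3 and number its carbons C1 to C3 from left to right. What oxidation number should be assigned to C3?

C3 has one bond to C (0), one bond to H (-1), one bond to H (-1), one bond to H (-1).
Oxidation state = 0 − 1 − 1 − 1 = -3.

-3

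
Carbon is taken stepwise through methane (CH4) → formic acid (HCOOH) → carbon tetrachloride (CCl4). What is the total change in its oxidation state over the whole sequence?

Carbon oxidation states along the series — methane: -4, formic acid: +2, carbon tetrachloride: +4.
Net change = +4 − (-4) = +8.

+8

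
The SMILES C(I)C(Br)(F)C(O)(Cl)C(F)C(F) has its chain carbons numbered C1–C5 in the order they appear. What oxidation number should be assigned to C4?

Count +1 for every bond to an atom more electronegative than carbon and −1 for every bond to one less electronegative; C–C bonds are 0.
C4 has one bond to C (0), one bond to C (0), one bond to F (+1), one bond to H (-1).
Oxidation state = 0 + 0 + 1 − 1 = 0.

0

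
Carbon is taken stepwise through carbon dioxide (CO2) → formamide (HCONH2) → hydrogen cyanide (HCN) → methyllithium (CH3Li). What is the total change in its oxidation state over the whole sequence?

Carbon oxidation states along the series — carbon dioxide: +4, formamide: +2, hydrogen cyanide: +2, methyllithium: -4.
Net change = -4 − (+4) = -8.

-8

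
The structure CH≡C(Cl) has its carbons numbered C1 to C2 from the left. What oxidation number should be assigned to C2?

Count +1 for every bond to an atom more electronegative than carbon and −1 for every bond to one less electronegative; C–C bonds are 0.
C2 has a triple bond to C (3×0 = 0), one bond to Cl (+1).
Oxidation state = 0 + 1 = +1.

+1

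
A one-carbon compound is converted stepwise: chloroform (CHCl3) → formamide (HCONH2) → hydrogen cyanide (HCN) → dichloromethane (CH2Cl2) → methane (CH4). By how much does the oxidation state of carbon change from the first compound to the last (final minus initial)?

-6

Carbon oxidation states along the series — chloroform: +2, formamide: +2, hydrogen cyanide: +2, dichloromethane: 0, methane: -4.
Net change = -4 − (+2) = -6.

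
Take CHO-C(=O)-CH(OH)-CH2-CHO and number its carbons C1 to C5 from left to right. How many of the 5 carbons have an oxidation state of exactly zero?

1

Each bond to a more electronegative atom (O, N, halogen) counts +1, each bond to a less electronegative atom (H, metal, B, Si) counts −1, and each C–C bond counts 0. Tallying each carbon:
C1: 1C, 1H, 2O → 0 − 1 + 2 = +1
C2: 2C, 2O → 0 + 2 = +2
C3: 2C, 1H, 1O → 0 − 1 + 1 = 0
C4: 2C, 2H → 0 − 2 = -2
C5: 1C, 1H, 2O → 0 − 1 + 2 = +1
1 carbon (C3) meets the condition.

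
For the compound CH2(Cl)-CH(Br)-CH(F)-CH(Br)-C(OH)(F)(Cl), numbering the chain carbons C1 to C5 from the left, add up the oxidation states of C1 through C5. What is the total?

+2

Count +1 for every bond to an atom more electronegative than carbon and −1 for every bond to one less electronegative; C–C bonds are 0. Tallying each carbon:
C1: 1C, 2H, 1Cl → 0 − 2 + 1 = -1
C2: 2C, 1H, 1Br → 0 − 1 + 1 = 0
C3: 2C, 1H, 1F → 0 − 1 + 1 = 0
C4: 2C, 1H, 1Br → 0 − 1 + 1 = 0
C5: 1C, 1O, 1F, 1Cl → 0 + 1 + 1 + 1 = +3
Sum = -1 + 0 + 0 + 0 + 3 = +2.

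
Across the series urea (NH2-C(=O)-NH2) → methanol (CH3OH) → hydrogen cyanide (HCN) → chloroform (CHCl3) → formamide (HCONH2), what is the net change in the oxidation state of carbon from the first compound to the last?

Carbon oxidation states along the series — urea: +4, methanol: -2, hydrogen cyanide: +2, chloroform: +2, formamide: +2.
Net change = +2 − (+4) = -2.

-2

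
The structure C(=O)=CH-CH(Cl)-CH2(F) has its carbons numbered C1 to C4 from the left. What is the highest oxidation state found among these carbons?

+2

Count +1 for every bond to an atom more electronegative than carbon and −1 for every bond to one less electronegative; C–C bonds are 0. Tallying each carbon:
C1: 2C, 2O → 0 + 2 = +2
C2: 3C, 1H → 0 − 1 = -1
C3: 2C, 1H, 1Cl → 0 − 1 + 1 = 0
C4: 1C, 2H, 1F → 0 − 2 + 1 = -1
The highest value is +2.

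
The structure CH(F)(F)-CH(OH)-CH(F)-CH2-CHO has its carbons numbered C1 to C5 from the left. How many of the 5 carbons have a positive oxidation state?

2

Tallying each carbon's bonds:
C1: 1C, 1H, 2F → 0 − 1 + 2 = +1
C2: 2C, 1H, 1O → 0 − 1 + 1 = 0
C3: 2C, 1H, 1F → 0 − 1 + 1 = 0
C4: 2C, 2H → 0 − 2 = -2
C5: 1C, 1H, 2O → 0 − 1 + 2 = +1
2 carbons (C1, C5) meet the condition.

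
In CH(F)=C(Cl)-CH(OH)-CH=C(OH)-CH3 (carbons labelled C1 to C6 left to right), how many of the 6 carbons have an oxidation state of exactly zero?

Assign +1 per bond to O/N/halogen, −1 per bond to H or an electropositive element, and 0 per bond to carbon. Tallying each carbon:
C1: 2C, 1H, 1F → 0 − 1 + 1 = 0
C2: 3C, 1Cl → 0 + 1 = +1
C3: 2C, 1H, 1O → 0 − 1 + 1 = 0
C4: 3C, 1H → 0 − 1 = -1
C5: 3C, 1O → 0 + 1 = +1
C6: 1C, 3H → 0 − 3 = -3
2 carbons (C1, C3) meet the condition.

2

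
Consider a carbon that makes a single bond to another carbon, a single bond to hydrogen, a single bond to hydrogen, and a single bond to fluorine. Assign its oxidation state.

Each bond to a more electronegative atom (O, N, halogen) counts +1, each bond to a less electronegative atom (H, metal, B, Si) counts −1, and each C–C bond counts 0.
The carbon has one bond to C (0), one bond to F (+1), one bond to H (-1), one bond to H (-1).
Oxidation state = 0 + 1 − 1 − 1 = -1.

-1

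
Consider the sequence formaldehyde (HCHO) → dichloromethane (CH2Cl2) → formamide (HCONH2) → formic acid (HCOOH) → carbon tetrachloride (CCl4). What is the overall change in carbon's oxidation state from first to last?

Carbon oxidation states along the series — formaldehyde: 0, dichloromethane: 0, formamide: +2, formic acid: +2, carbon tetrachloride: +4.
Net change = +4 − (0) = +4.

+4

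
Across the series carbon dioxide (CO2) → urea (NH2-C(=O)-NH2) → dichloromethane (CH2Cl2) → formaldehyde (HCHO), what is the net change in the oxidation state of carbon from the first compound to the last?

Carbon oxidation states along the series — carbon dioxide: +4, urea: +4, dichloromethane: 0, formaldehyde: 0.
Net change = 0 − (+4) = -4.

-4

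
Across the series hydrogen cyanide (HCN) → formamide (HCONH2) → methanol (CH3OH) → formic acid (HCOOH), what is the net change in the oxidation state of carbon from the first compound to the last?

0

Carbon oxidation states along the series — hydrogen cyanide: +2, formamide: +2, methanol: -2, formic acid: +2.
Net change = +2 − (+2) = 0.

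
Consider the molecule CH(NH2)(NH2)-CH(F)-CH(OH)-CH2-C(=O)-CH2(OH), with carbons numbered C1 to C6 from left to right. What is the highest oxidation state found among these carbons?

+2

Each bond to a more electronegative atom (O, N, halogen) counts +1, each bond to a less electronegative atom (H, metal, B, Si) counts −1, and each C–C bond counts 0. Tallying each carbon:
C1: 1C, 1H, 2N → 0 − 1 + 2 = +1
C2: 2C, 1H, 1F → 0 − 1 + 1 = 0
C3: 2C, 1H, 1O → 0 − 1 + 1 = 0
C4: 2C, 2H → 0 − 2 = -2
C5: 2C, 2O → 0 + 2 = +2
C6: 1C, 2H, 1O → 0 − 2 + 1 = -1
The highest value is +2.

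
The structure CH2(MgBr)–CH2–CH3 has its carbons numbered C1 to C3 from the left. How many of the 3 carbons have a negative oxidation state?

3

Tallying each carbon's bonds:
C1: 1C, 2H, 1Mg → 0 − 2 − 1 = -3
C2: 2C, 2H → 0 − 2 = -2
C3: 1C, 3H → 0 − 3 = -3
3 carbons (C1, C2, C3) meet the condition.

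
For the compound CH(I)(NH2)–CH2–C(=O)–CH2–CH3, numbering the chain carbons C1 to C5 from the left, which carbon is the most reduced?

Tallying each carbon's bonds:
C1: 1C, 1H, 1N, 1I → 0 − 1 + 1 + 1 = +1
C2: 2C, 2H → 0 − 2 = -2
C3: 2C, 2O → 0 + 2 = +2
C4: 2C, 2H → 0 − 2 = -2
C5: 1C, 3H → 0 − 3 = -3
The most reduced carbon is C5 at -3.

C5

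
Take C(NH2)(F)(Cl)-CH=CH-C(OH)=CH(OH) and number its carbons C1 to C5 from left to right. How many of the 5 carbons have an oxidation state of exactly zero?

Tallying each carbon's bonds:
C1: 1C, 1N, 1F, 1Cl → 0 + 1 + 1 + 1 = +3
C2: 3C, 1H → 0 − 1 = -1
C3: 3C, 1H → 0 − 1 = -1
C4: 3C, 1O → 0 + 1 = +1
C5: 2C, 1H, 1O → 0 − 1 + 1 = 0
1 carbon (C5) meets the condition.

1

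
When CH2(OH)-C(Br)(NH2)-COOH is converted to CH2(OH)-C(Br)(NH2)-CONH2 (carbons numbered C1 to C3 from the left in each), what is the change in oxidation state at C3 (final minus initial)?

Before: C3 has 1 bond to C, 3 bonds to O → oxidation state +3.
After: C3 has 1 bond to C, 2 bonds to O, 1 bond to N → oxidation state +3.
Δ = +3 − (+3) = 0, so no net redox change at C3.

0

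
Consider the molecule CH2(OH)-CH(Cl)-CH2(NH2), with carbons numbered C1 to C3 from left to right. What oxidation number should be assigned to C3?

Count +1 for every bond to an atom more electronegative than carbon and −1 for every bond to one less electronegative; C–C bonds are 0.
C3 has one bond to C (0), one bond to H (-1), one bond to H (-1), one bond to N (+1).
Oxidation state = 0 − 1 − 1 + 1 = -1.

-1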